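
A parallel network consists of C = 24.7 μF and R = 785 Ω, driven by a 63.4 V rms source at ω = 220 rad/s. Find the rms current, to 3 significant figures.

X_C = 1/(ωC) = 184 Ω
Parallel: admittances add. Y = 1/R + jωC
Y = (0.00127 + j0.00543) S
|Y| = 0.00558 S → |Z| = 1/|Y| = 179 Ω, ∠Z = −∠Y = -76.8°
I = V/|Z| = 63.4/179 = 354 mA

354 mA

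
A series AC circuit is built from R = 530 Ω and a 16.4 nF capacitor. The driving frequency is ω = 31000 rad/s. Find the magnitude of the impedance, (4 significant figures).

X_C = 1/(ωC) = 1967 Ω
Z = 530.0 − j1967 Ω
|Z| = √(530.0² + 1967²) = 2037 Ω

2037 Ω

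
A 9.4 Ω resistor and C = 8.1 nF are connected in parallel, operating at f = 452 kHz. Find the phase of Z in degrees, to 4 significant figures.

ω = 2πf = 2.84e+06 rad/s
X_C = 1/(ωC) = 43.47 Ω
Parallel: admittances add. Y = 1/R + jωC
Y = (0.1064 + j0.02300) S
|Y| = 0.1088 S → |Z| = 1/|Y| = 9.188 Ω, ∠Z = −∠Y = -12.20°

-12.20°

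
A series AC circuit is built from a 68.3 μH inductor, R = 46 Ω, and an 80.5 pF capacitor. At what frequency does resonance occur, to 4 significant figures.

2.146 MHz

ω₀ = 1/√(LC) = 1/√(6.83e-05 × 8.05e-11) = 1.349e+07 rad/s
f₀ = ω₀/(2π) = 2.146 MHz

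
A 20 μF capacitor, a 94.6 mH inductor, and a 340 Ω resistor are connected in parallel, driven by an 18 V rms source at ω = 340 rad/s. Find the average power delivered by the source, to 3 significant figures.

X_L = ωL = 32.2 Ω
X_C = 1/(ωC) = 147 Ω
Parallel: admittances add. Y = 1/R + 1/(jωL) + jωC
Y = (0.00294 − j0.0243) S
|Y| = 0.0245 S → |Z| = 1/|Y| = 40.9 Ω, ∠Z = −∠Y = 83.1°
I = V/|Z| = 440 mA
P = VI cos φ = 18 × 0.440 × cos(83.1°) = 953 mW

953 mW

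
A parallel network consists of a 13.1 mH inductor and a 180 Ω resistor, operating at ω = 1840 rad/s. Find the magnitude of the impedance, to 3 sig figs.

X_L = ωL = 24.1 Ω
Parallel: admittances add. Y = 1/R + 1/(jωL)
Y = (0.00556 − j0.0415) S
|Y| = 0.0419 S → |Z| = 1/|Y| = 23.9 Ω, ∠Z = −∠Y = 82.4°

23.9 Ω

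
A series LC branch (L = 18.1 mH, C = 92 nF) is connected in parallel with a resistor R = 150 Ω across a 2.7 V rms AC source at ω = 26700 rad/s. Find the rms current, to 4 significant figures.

39.76 mA

X_L = ωL = 483.3 Ω
X_C = 1/(ωC) = 407.1 Ω
Branch 1: Z₁ = R = 150.0 Ω
Branch 2 (series LC): Z₂ = j(X_L − X_C) = j76.17 Ω
Parallel: Z = Z₁Z₂/(Z₁+Z₂), |Z| = 67.92 Ω, ∠Z = 63.08°
I = V/|Z| = 2.7/67.92 = 39.76 mA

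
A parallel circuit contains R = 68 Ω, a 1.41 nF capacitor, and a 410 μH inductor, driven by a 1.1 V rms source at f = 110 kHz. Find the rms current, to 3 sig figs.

ω = 2πf = 691200 rad/s
X_L = ωL = 283 Ω
X_C = 1/(ωC) = 1030 Ω
Parallel: admittances add. Y = 1/R + 1/(jωL) + jωC
Y = (0.0147 − j0.00255) S
|Y| = 0.0149 S → |Z| = 1/|Y| = 67.0 Ω, ∠Z = −∠Y = 9.85°
I = V/|Z| = 1.1/67.0 = 16.4 mA

16.4 mA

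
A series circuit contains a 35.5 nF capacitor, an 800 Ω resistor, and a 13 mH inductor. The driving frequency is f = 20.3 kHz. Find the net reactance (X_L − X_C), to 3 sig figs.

ω = 2πf = 127500 rad/s
X_L = ωL = 1660 Ω
X_C = 1/(ωC) = 221 Ω
X = 1660 − 221 = 1440 Ω

1440 Ω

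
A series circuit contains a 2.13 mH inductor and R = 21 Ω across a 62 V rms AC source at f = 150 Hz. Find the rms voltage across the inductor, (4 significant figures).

ω = 2πf = 942.5 rad/s
X_L = ωL = 2.007 Ω
Z = 21.00 + j2.007 Ω
|Z| = √(21.00² + 2.007²) = 21.10 Ω
I = V/|Z| = 2.939 A
V_L = I·|Z_L| = 2.939 × 2.007 = 5.900 V

5.900 V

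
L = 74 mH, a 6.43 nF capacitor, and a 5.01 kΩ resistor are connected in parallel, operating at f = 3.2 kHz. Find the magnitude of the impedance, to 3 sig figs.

ω = 2πf = 20110 rad/s
X_L = ωL = 1490 Ω
X_C = 1/(ωC) = 7730 Ω
Parallel: admittances add. Y = 1/R + 1/(jωL) + jωC
Y = (0.000200 − j0.000543) S
|Y| = 0.000578 S → |Z| = 1/|Y| = 1730 Ω, ∠Z = −∠Y = 69.8°

1730 Ω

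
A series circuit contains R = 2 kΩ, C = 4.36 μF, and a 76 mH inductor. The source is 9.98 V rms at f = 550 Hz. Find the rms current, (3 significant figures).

4.97 mA

ω = 2πf = 3456 rad/s
X_L = ωL = 263 Ω
X_C = 1/(ωC) = 66.4 Ω
Net reactance X = X_L − X_C = 196 Ω
Z = 2000 + j196 Ω
|Z| = √(2000² + 196²) = 2010 Ω
I = V/|Z| = 9.98/2010 = 4.97 mA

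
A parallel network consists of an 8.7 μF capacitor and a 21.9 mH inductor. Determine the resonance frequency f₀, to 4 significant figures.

ω₀ = 1/√(LC) = 1/√(0.0219 × 8.7e-06) = 2291 rad/s
f₀ = ω₀/(2π) = 364.6 Hz

364.6 Hz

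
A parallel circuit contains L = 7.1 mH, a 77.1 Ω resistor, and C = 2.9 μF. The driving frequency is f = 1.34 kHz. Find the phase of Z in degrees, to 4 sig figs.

-30.66°

ω = 2πf = 8419 rad/s
X_L = ωL = 59.78 Ω
X_C = 1/(ωC) = 40.96 Ω
Parallel: admittances add. Y = 1/R + 1/(jωL) + jωC
Y = (0.01297 + j0.007688) S
|Y| = 0.01508 S → |Z| = 1/|Y| = 66.32 Ω, ∠Z = −∠Y = -30.66°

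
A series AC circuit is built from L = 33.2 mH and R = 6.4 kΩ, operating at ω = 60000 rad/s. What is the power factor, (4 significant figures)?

0.9548

X_L = ωL = 1992 Ω
Z = 6400 + j1992 Ω
|Z| = √(6400² + 1992²) = 6703 Ω
∠Z = arctan(1992/6400) = 17.29°
cos φ = cos(17.29°) = 0.9548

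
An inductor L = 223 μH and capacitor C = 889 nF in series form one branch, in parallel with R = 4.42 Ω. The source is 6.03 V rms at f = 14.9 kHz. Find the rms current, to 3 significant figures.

ω = 2πf = 93620 rad/s
X_L = ωL = 20.9 Ω
X_C = 1/(ωC) = 12.0 Ω
Branch 1: Z₁ = R = 4.42 Ω
Branch 2 (series LC): Z₂ = j(X_L − X_C) = j8.86 Ω
Parallel: Z = Z₁Z₂/(Z₁+Z₂), |Z| = 3.96 Ω, ∠Z = 26.5°
I = V/|Z| = 6.03/3.96 = 1.52 A

1.52 A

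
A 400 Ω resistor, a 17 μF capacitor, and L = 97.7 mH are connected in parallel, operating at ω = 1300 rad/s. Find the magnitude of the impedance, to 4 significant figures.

X_L = ωL = 127.0 Ω
X_C = 1/(ωC) = 45.25 Ω
Parallel: admittances add. Y = 1/R + 1/(jωL) + jωC
Y = (0.002500 + j0.01423) S
|Y| = 0.01444 S → |Z| = 1/|Y| = 69.23 Ω, ∠Z = −∠Y = -80.03°

69.23 Ω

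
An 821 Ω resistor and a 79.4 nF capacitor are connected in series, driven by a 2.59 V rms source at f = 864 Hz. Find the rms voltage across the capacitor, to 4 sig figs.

2.442 V

ω = 2πf = 5429 rad/s
X_C = 1/(ωC) = 2320 Ω
Z = 821.0 − j2320 Ω
|Z| = √(821.0² + 2320²) = 2461 Ω
I = V/|Z| = 1.052 mA
V_C = I·|Z_C| = 0.001052 × 2320 = 2.442 V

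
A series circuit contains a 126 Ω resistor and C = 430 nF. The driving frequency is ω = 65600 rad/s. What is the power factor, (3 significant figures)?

X_C = 1/(ωC) = 35.5 Ω
Z = 126 − j35.5 Ω
|Z| = √(126² + 35.5²) = 131 Ω
∠Z = arctan(-35.5/126) = -15.7°
cos φ = cos(-15.7°) = 0.963

0.963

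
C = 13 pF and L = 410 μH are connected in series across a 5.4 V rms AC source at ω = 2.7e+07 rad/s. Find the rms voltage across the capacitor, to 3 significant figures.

X_L = ωL = 11100 Ω
X_C = 1/(ωC) = 2850 Ω
Net reactance X = X_L − X_C = 8220 Ω
Z = j8220 Ω
|Z| = √(0² + 8220²) = 8220 Ω
I = V/|Z| = 657 μA
V_C = I·|Z_C| = 0.000657 × 2850 = 1.87 V

1.87 V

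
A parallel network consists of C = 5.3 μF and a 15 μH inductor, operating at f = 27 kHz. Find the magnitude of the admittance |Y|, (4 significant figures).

ω = 2πf = 169600 rad/s
X_L = ωL = 2.545 Ω
X_C = 1/(ωC) = 1.112 Ω
Parallel: admittances add. Y = 1/(jωL) + jωC
Y = (0 + j0.5061) S
|Y| = 0.5061 S → |Z| = 1/|Y| = 1.976 Ω, ∠Z = −∠Y = -90.00°

506.1 mS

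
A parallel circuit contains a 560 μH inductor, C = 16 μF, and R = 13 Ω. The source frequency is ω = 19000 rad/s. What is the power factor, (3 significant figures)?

X_L = ωL = 10.6 Ω
X_C = 1/(ωC) = 3.29 Ω
Parallel: admittances add. Y = 1/R + 1/(jωL) + jωC
Y = (0.0769 + j0.210) S
|Y| = 0.224 S → |Z| = 1/|Y| = 4.47 Ω, ∠Z = −∠Y = -69.9°
cos φ = cos(-69.9°) = 0.344

0.344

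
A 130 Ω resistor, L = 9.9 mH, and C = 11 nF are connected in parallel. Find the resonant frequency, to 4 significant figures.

15.25 kHz

ω₀ = 1/√(LC) = 1/√(0.0099 × 1.1e-08) = 95830 rad/s
f₀ = ω₀/(2π) = 15.25 kHz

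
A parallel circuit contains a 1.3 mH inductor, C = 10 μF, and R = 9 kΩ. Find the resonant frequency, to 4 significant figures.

1.396 kHz

ω₀ = 1/√(LC) = 1/√(0.0013 × 1e-05) = 8771 rad/s
f₀ = ω₀/(2π) = 1.396 kHz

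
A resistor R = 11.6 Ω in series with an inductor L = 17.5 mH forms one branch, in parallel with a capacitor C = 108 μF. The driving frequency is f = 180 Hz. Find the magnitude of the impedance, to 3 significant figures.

ω = 2πf = 1131 rad/s
X_L = ωL = 19.8 Ω
X_C = 1/(ωC) = 8.19 Ω
Branch 1 (R+jX_L): Z₁ = 11.6 + j19.8 Ω, |Z₁| = 22.9 Ω
Branch 2 (−jX_C): Z₂ = −j8.19 Ω
Parallel: Z = Z₁Z₂/(Z₁+Z₂), |Z| = 11.4 Ω, ∠Z = -75.4°

11.4 Ω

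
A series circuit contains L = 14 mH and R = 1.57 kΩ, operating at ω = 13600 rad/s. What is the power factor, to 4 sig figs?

X_L = ωL = 190.4 Ω
Z = 1570 + j190.4 Ω
|Z| = √(1570² + 190.4²) = 1582 Ω
∠Z = arctan(190.4/1570) = 6.915°
cos φ = cos(6.915°) = 0.9927

0.9927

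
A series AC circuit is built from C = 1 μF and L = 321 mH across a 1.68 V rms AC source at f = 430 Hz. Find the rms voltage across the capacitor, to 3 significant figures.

1.25 V

ω = 2πf = 2702 rad/s
X_L = ωL = 867 Ω
X_C = 1/(ωC) = 370 Ω
Net reactance X = X_L − X_C = 497 Ω
Z = j497 Ω
|Z| = √(0² + 497²) = 497 Ω
I = V/|Z| = 3.38 mA
V_C = I·|Z_C| = 0.00338 × 370 = 1.25 V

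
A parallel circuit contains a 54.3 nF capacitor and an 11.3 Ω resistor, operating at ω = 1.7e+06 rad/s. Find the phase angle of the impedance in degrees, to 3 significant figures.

-46.2°

X_C = 1/(ωC) = 10.8 Ω
Parallel: admittances add. Y = 1/R + jωC
Y = (0.0885 + j0.0923) S
|Y| = 0.128 S → |Z| = 1/|Y| = 7.82 Ω, ∠Z = −∠Y = -46.2°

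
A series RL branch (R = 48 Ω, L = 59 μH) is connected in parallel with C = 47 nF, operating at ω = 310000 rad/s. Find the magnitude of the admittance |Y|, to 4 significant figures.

X_L = ωL = 18.29 Ω
X_C = 1/(ωC) = 68.63 Ω
Branch 1 (R+jX_L): Z₁ = 48.00 + j18.29 Ω, |Z₁| = 51.37 Ω
Branch 2 (−jX_C): Z₂ = −j68.63 Ω
Parallel: Z = Z₁Z₂/(Z₁+Z₂), |Z| = 50.68 Ω, ∠Z = -22.78°
|Y| = 1/|Z| = 19.73 mS

19.73 mS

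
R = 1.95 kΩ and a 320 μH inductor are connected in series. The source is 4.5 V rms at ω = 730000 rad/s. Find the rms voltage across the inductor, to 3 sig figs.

0.535 V

X_L = ωL = 234 Ω
Z = 1950 + j234 Ω
|Z| = √(1950² + 234²) = 1960 Ω
I = V/|Z| = 2.29 mA
V_L = I·|Z_L| = 0.00229 × 234 = 0.535 V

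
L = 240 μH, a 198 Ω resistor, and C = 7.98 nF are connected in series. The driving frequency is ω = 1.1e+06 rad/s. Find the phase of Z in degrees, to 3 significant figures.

37.2°

X_L = ωL = 264 Ω
X_C = 1/(ωC) = 114 Ω
Net reactance X = X_L − X_C = 150 Ω
Z = 198 + j150 Ω
|Z| = √(198² + 150²) = 248 Ω
∠Z = arctan(150/198) = 37.2°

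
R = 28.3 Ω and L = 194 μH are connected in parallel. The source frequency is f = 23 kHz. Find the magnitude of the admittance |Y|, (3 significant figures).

50.2 mS

ω = 2πf = 144500 rad/s
X_L = ωL = 28.0 Ω
Parallel: admittances add. Y = 1/R + 1/(jωL)
Y = (0.0353 − j0.0357) S
|Y| = 0.0502 S → |Z| = 1/|Y| = 19.9 Ω, ∠Z = −∠Y = 45.3°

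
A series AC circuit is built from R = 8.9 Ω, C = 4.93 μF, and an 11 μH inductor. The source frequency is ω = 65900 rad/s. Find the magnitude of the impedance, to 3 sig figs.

9.21 Ω

X_L = ωL = 0.725 Ω
X_C = 1/(ωC) = 3.08 Ω
Net reactance X = X_L − X_C = -2.35 Ω
Z = 8.90 − j2.35 Ω
|Z| = √(8.90² + 2.35²) = 9.21 Ω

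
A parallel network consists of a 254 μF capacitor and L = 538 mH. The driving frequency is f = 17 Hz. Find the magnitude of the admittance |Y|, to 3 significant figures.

ω = 2πf = 106.8 rad/s
X_L = ωL = 57.5 Ω
X_C = 1/(ωC) = 36.9 Ω
Parallel: admittances add. Y = 1/(jωL) + jωC
Y = (0 + j0.00973) S
|Y| = 0.00973 S → |Z| = 1/|Y| = 103 Ω, ∠Z = −∠Y = -90.0°

9.73 mS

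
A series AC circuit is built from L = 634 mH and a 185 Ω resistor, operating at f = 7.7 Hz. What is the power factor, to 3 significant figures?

ω = 2πf = 48.38 rad/s
X_L = ωL = 30.7 Ω
Z = 185 + j30.7 Ω
|Z| = √(185² + 30.7²) = 188 Ω
∠Z = arctan(30.7/185) = 9.41°
cos φ = cos(9.41°) = 0.987

0.987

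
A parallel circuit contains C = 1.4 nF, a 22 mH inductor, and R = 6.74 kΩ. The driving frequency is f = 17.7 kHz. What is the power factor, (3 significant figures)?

0.506

ω = 2πf = 111200 rad/s
X_L = ωL = 2450 Ω
X_C = 1/(ωC) = 6420 Ω
Parallel: admittances add. Y = 1/R + 1/(jωL) + jωC
Y = (0.000148 − j0.000253) S
|Y| = 0.000293 S → |Z| = 1/|Y| = 3410 Ω, ∠Z = −∠Y = 59.6°
cos φ = cos(59.6°) = 0.506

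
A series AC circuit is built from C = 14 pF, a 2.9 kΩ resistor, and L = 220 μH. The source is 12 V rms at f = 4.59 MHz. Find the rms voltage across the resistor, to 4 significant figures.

7.198 V

ω = 2πf = 2.884e+07 rad/s
X_L = ωL = 6345 Ω
X_C = 1/(ωC) = 2477 Ω
Net reactance X = X_L − X_C = 3868 Ω
Z = 2900 + j3868 Ω
|Z| = √(2900² + 3868²) = 4834 Ω
I = V/|Z| = 2.482 mA
V_R = I·|Z_R| = 0.002482 × 2900 = 7.198 V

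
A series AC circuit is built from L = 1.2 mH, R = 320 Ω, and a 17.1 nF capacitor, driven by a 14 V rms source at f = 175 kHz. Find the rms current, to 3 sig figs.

10.7 mA

ω = 2πf = 1.1e+06 rad/s
X_L = ωL = 1320 Ω
X_C = 1/(ωC) = 53.2 Ω
Net reactance X = X_L − X_C = 1270 Ω
Z = 320 + j1270 Ω
|Z| = √(320² + 1270²) = 1310 Ω
I = V/|Z| = 14/1310 = 10.7 mA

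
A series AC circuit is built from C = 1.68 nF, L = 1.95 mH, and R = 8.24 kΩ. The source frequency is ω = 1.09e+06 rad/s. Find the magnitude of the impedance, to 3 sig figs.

X_L = ωL = 2130 Ω
X_C = 1/(ωC) = 546 Ω
Net reactance X = X_L − X_C = 1580 Ω
Z = 8240 + j1580 Ω
|Z| = √(8240² + 1580²) = 8390 Ω

8390 Ω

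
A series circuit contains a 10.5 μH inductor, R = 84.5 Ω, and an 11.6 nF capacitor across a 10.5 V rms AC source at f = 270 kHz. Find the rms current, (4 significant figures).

ω = 2πf = 1.696e+06 rad/s
X_L = ωL = 17.81 Ω
X_C = 1/(ωC) = 50.82 Ω
Net reactance X = X_L − X_C = -33.00 Ω
Z = 84.50 − j33.00 Ω
|Z| = √(84.50² + 33.00²) = 90.72 Ω
I = V/|Z| = 10.5/90.72 = 115.7 mA

115.7 mA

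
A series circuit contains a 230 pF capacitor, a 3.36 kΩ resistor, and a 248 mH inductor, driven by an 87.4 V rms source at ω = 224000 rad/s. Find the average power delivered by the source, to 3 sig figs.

19.5 mW

X_L = ωL = 55600 Ω
X_C = 1/(ωC) = 19400 Ω
Net reactance X = X_L − X_C = 36100 Ω
Z = 3360 + j36100 Ω
|Z| = √(3360² + 36100²) = 36300 Ω
∠Z = arctan(36100/3360) = 84.7°
I = V/|Z| = 2.41 mA
P = VI cos φ = 87.4 × 0.00241 × cos(84.7°) = 19.5 mW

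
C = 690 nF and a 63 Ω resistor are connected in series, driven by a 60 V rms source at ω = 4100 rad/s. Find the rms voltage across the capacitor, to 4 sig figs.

59.07 V

X_C = 1/(ωC) = 353.5 Ω
Z = 63.00 − j353.5 Ω
|Z| = √(63.00² + 353.5²) = 359.1 Ω
I = V/|Z| = 167.1 mA
V_C = I·|Z_C| = 0.1671 × 353.5 = 59.07 V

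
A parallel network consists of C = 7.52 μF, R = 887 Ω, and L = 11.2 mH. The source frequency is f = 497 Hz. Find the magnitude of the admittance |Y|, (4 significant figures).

5.232 mS

ω = 2πf = 3123 rad/s
X_L = ωL = 34.97 Ω
X_C = 1/(ωC) = 42.58 Ω
Parallel: admittances add. Y = 1/R + 1/(jωL) + jωC
Y = (0.001127 − j0.005109) S
|Y| = 0.005232 S → |Z| = 1/|Y| = 191.1 Ω, ∠Z = −∠Y = 77.56°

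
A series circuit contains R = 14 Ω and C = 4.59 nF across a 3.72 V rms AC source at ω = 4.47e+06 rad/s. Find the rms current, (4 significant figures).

X_C = 1/(ωC) = 48.74 Ω
Z = 14.00 − j48.74 Ω
|Z| = √(14.00² + 48.74²) = 50.71 Ω
I = V/|Z| = 3.72/50.71 = 73.36 mA

73.36 mA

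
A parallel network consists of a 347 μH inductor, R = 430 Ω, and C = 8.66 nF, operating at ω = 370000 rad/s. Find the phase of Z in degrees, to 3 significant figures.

63.1°

X_L = ωL = 128 Ω
X_C = 1/(ωC) = 312 Ω
Parallel: admittances add. Y = 1/R + 1/(jωL) + jωC
Y = (0.00233 − j0.00458) S
|Y| = 0.00514 S → |Z| = 1/|Y| = 195 Ω, ∠Z = −∠Y = 63.1°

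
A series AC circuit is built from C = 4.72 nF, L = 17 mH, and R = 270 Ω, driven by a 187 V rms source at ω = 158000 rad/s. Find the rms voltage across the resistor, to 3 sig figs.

X_L = ωL = 2690 Ω
X_C = 1/(ωC) = 1340 Ω
Net reactance X = X_L − X_C = 1350 Ω
Z = 270 + j1350 Ω
|Z| = √(270² + 1350²) = 1370 Ω
I = V/|Z| = 136 mA
V_R = I·|Z_R| = 0.136 × 270 = 36.8 V

36.8 V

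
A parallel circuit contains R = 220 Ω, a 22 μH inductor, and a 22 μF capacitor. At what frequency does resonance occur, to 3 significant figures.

ω₀ = 1/√(LC) = 1/√(2.2e-05 × 2.2e-05) = 45450 rad/s
f₀ = ω₀/(2π) = 7.23 kHz

7.23 kHz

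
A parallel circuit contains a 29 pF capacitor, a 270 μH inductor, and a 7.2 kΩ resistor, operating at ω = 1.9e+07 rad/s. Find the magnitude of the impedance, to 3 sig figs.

2620 Ω

X_L = ωL = 5130 Ω
X_C = 1/(ωC) = 1810 Ω
Parallel: admittances add. Y = 1/R + 1/(jωL) + jωC
Y = (0.000139 + j0.000356) S
|Y| = 0.000382 S → |Z| = 1/|Y| = 2620 Ω, ∠Z = −∠Y = -68.7°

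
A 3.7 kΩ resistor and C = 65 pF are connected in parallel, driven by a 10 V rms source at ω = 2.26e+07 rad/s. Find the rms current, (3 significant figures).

X_C = 1/(ωC) = 681 Ω
Parallel: admittances add. Y = 1/R + jωC
Y = (0.000270 + j0.00147) S
|Y| = 0.00149 S → |Z| = 1/|Y| = 669 Ω, ∠Z = −∠Y = -79.6°
I = V/|Z| = 10/669 = 14.9 mA

14.9 mA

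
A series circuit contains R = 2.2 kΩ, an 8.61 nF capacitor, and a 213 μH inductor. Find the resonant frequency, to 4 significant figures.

117.5 kHz

ω₀ = 1/√(LC) = 1/√(0.000213 × 8.61e-09) = 738400 rad/s
f₀ = ω₀/(2π) = 117.5 kHz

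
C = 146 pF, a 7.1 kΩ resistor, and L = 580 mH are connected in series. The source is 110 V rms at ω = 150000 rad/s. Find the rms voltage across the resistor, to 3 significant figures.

18.6 V

X_L = ωL = 87000 Ω
X_C = 1/(ωC) = 45700 Ω
Net reactance X = X_L − X_C = 41300 Ω
Z = 7100 + j41300 Ω
|Z| = √(7100² + 41300²) = 41900 Ω
I = V/|Z| = 2.62 mA
V_R = I·|Z_R| = 0.00262 × 7100 = 18.6 V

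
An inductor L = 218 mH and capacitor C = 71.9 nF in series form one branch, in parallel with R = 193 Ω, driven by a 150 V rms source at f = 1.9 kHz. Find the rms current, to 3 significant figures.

ω = 2πf = 11940 rad/s
X_L = ωL = 2600 Ω
X_C = 1/(ωC) = 1170 Ω
Branch 1: Z₁ = R = 193 Ω
Branch 2 (series LC): Z₂ = j(X_L − X_C) = j1440 Ω
Parallel: Z = Z₁Z₂/(Z₁+Z₂), |Z| = 191 Ω, ∠Z = 7.65°
I = V/|Z| = 150/191 = 784 mA

784 mA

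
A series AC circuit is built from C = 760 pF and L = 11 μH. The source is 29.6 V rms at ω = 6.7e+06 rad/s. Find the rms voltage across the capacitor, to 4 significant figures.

47.38 V

X_L = ωL = 73.70 Ω
X_C = 1/(ωC) = 196.4 Ω
Net reactance X = X_L − X_C = -122.7 Ω
Z = − j122.7 Ω
|Z| = √(0² + 122.7²) = 122.7 Ω
I = V/|Z| = 241.3 mA
V_C = I·|Z_C| = 0.2413 × 196.4 = 47.38 V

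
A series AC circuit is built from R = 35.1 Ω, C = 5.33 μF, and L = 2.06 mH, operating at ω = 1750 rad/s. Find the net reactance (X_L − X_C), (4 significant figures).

X_L = ωL = 3.605 Ω
X_C = 1/(ωC) = 107.2 Ω
X = 3.605 − 107.2 = -103.6 Ω

-103.6 Ω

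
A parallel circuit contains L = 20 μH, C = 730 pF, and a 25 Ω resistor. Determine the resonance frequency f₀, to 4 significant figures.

1.317 MHz

ω₀ = 1/√(LC) = 1/√(2e-05 × 7.3e-10) = 8.276e+06 rad/s
f₀ = ω₀/(2π) = 1.317 MHz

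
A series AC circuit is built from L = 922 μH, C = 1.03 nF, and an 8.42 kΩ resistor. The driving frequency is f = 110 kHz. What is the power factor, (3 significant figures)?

ω = 2πf = 691200 rad/s
X_L = ωL = 637 Ω
X_C = 1/(ωC) = 1400 Ω
Net reactance X = X_L − X_C = -767 Ω
Z = 8420 − j767 Ω
|Z| = √(8420² + 767²) = 8450 Ω
∠Z = arctan(-767/8420) = -5.21°
cos φ = cos(-5.21°) = 0.996

0.996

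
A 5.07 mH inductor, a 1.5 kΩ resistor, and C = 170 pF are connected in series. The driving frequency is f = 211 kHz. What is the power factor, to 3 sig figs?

0.549

ω = 2πf = 1.326e+06 rad/s
X_L = ωL = 6720 Ω
X_C = 1/(ωC) = 4440 Ω
Net reactance X = X_L − X_C = 2280 Ω
Z = 1500 + j2280 Ω
|Z| = √(1500² + 2280²) = 2730 Ω
∠Z = arctan(2280/1500) = 56.7°
cos φ = cos(56.7°) = 0.549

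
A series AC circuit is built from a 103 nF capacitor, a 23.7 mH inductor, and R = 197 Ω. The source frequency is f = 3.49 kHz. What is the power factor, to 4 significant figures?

ω = 2πf = 21930 rad/s
X_L = ωL = 519.7 Ω
X_C = 1/(ωC) = 442.7 Ω
Net reactance X = X_L − X_C = 76.95 Ω
Z = 197.0 + j76.95 Ω
|Z| = √(197.0² + 76.95²) = 211.5 Ω
∠Z = arctan(76.95/197.0) = 21.34°
cos φ = cos(21.34°) = 0.9315

0.9315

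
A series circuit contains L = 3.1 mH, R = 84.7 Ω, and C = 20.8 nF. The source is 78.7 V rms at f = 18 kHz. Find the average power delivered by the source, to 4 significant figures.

ω = 2πf = 113100 rad/s
X_L = ωL = 350.6 Ω
X_C = 1/(ωC) = 425.1 Ω
Net reactance X = X_L − X_C = -74.49 Ω
Z = 84.70 − j74.49 Ω
|Z| = √(84.70² + 74.49²) = 112.8 Ω
∠Z = arctan(-74.49/84.70) = -41.33°
I = V/|Z| = 697.7 mA
P = VI cos φ = 78.7 × 0.6977 × cos(-41.33°) = 41.23 W

41.23 W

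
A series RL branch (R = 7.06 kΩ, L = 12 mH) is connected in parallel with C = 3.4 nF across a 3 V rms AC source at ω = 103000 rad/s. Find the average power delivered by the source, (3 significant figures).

1.24 mW

X_L = ωL = 1240 Ω
X_C = 1/(ωC) = 2860 Ω
Branch 1 (R+jX_L): Z₁ = 7060 + j1240 Ω, |Z₁| = 7170 Ω
Branch 2 (−jX_C): Z₂ = −j2860 Ω
Parallel: Z = Z₁Z₂/(Z₁+Z₂), |Z| = 2830 Ω, ∠Z = -67.2°
I = V/|Z| = 1.06 mA
P = VI cos φ = 3 × 0.00106 × cos(-67.2°) = 1.24 mW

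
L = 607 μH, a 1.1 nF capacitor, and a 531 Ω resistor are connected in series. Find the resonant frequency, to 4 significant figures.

ω₀ = 1/√(LC) = 1/√(0.000607 × 1.1e-09) = 1.224e+06 rad/s
f₀ = ω₀/(2π) = 194.8 kHz

194.8 kHz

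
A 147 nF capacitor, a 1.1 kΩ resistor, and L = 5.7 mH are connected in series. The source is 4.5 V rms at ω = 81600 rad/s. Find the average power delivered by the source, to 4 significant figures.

16.43 mW

X_L = ωL = 465.1 Ω
X_C = 1/(ωC) = 83.37 Ω
Net reactance X = X_L − X_C = 381.8 Ω
Z = 1100 + j381.8 Ω
|Z| = √(1100² + 381.8²) = 1164 Ω
∠Z = arctan(381.8/1100) = 19.14°
I = V/|Z| = 3.865 mA
P = VI cos φ = 4.5 × 0.003865 × cos(19.14°) = 16.43 mW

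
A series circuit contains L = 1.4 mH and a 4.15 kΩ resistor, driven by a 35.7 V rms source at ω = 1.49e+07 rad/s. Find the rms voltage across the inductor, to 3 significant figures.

X_L = ωL = 20900 Ω
Z = 4150 + j20900 Ω
|Z| = √(4150² + 20900²) = 21300 Ω
I = V/|Z| = 1.68 mA
V_L = I·|Z_L| = 0.00168 × 20900 = 35.0 V

35.0 V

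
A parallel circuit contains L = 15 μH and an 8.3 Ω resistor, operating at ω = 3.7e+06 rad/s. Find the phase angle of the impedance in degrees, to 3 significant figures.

8.51°

X_L = ωL = 55.5 Ω
Parallel: admittances add. Y = 1/R + 1/(jωL)
Y = (0.120 − j0.0180) S
|Y| = 0.122 S → |Z| = 1/|Y| = 8.21 Ω, ∠Z = −∠Y = 8.51°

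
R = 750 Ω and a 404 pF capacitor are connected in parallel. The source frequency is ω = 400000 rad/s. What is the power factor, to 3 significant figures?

0.993

X_C = 1/(ωC) = 6190 Ω
Parallel: admittances add. Y = 1/R + jωC
Y = (0.00133 + j0.000162) S
|Y| = 0.00134 S → |Z| = 1/|Y| = 745 Ω, ∠Z = −∠Y = -6.91°
cos φ = cos(-6.91°) = 0.993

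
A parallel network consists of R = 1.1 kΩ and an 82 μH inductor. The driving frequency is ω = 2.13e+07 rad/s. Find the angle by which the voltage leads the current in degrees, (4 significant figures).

32.20°

X_L = ωL = 1747 Ω
Parallel: admittances add. Y = 1/R + 1/(jωL)
Y = (0.0009091 − j0.0005725) S
|Y| = 0.001074 S → |Z| = 1/|Y| = 930.8 Ω, ∠Z = −∠Y = 32.20°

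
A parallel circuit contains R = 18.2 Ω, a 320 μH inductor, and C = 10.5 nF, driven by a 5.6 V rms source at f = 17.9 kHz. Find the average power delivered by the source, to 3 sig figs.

1.72 W

ω = 2πf = 112500 rad/s
X_L = ωL = 36.0 Ω
X_C = 1/(ωC) = 847 Ω
Parallel: admittances add. Y = 1/R + 1/(jωL) + jωC
Y = (0.0549 − j0.0266) S
|Y| = 0.0610 S → |Z| = 1/|Y| = 16.4 Ω, ∠Z = −∠Y = 25.8°
I = V/|Z| = 342 mA
P = VI cos φ = 5.6 × 0.342 × cos(25.8°) = 1.72 W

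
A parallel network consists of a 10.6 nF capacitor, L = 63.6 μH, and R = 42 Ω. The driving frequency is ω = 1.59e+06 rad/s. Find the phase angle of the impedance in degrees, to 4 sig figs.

-16.31°

X_L = ωL = 101.1 Ω
X_C = 1/(ωC) = 59.33 Ω
Parallel: admittances add. Y = 1/R + 1/(jωL) + jωC
Y = (0.02381 + j0.006965) S
|Y| = 0.02481 S → |Z| = 1/|Y| = 40.31 Ω, ∠Z = −∠Y = -16.31°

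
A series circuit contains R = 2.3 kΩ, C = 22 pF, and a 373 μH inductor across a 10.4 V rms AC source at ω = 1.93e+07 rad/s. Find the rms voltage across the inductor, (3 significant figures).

14.0 V

X_L = ωL = 7200 Ω
X_C = 1/(ωC) = 2360 Ω
Net reactance X = X_L − X_C = 4840 Ω
Z = 2300 + j4840 Ω
|Z| = √(2300² + 4840²) = 5360 Ω
I = V/|Z| = 1.94 mA
V_L = I·|Z_L| = 0.00194 × 7200 = 14.0 V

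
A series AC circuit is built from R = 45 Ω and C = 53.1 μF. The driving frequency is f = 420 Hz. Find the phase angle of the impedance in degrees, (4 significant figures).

-9.011°

ω = 2πf = 2639 rad/s
X_C = 1/(ωC) = 7.136 Ω
Z = 45.00 − j7.136 Ω
|Z| = √(45.00² + 7.136²) = 45.56 Ω
∠Z = arctan(-7.136/45.00) = -9.011°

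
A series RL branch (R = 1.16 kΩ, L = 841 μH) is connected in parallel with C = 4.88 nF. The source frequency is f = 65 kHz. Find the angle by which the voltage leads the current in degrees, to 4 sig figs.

-65.74°

ω = 2πf = 408400 rad/s
X_L = ωL = 343.5 Ω
X_C = 1/(ωC) = 501.7 Ω
Branch 1 (R+jX_L): Z₁ = 1160 + j343.5 Ω, |Z₁| = 1210 Ω
Branch 2 (−jX_C): Z₂ = −j501.7 Ω
Parallel: Z = Z₁Z₂/(Z₁+Z₂), |Z| = 518.5 Ω, ∠Z = -65.74°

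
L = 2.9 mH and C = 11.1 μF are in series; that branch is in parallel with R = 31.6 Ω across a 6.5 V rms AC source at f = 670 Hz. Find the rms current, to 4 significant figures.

736.4 mA

ω = 2πf = 4210 rad/s
X_L = ωL = 12.21 Ω
X_C = 1/(ωC) = 21.40 Ω
Branch 1: Z₁ = R = 31.60 Ω
Branch 2 (series LC): Z₂ = j(X_L − X_C) = −j9.192 Ω
Parallel: Z = Z₁Z₂/(Z₁+Z₂), |Z| = 8.826 Ω, ∠Z = -73.78°
I = V/|Z| = 6.5/8.826 = 736.4 mA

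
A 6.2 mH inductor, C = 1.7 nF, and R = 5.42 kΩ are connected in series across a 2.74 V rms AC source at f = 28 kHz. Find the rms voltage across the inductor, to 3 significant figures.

0.509 V

ω = 2πf = 175900 rad/s
X_L = ωL = 1090 Ω
X_C = 1/(ωC) = 3340 Ω
Net reactance X = X_L − X_C = -2250 Ω
Z = 5420 − j2250 Ω
|Z| = √(5420² + 2250²) = 5870 Ω
I = V/|Z| = 467 μA
V_L = I·|Z_L| = 0.000467 × 1090 = 0.509 V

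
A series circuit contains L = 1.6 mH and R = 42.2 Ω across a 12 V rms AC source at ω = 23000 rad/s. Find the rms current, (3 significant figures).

X_L = ωL = 36.8 Ω
Z = 42.2 + j36.8 Ω
|Z| = √(42.2² + 36.8²) = 56.0 Ω
I = V/|Z| = 12/56.0 = 214 mA

214 mA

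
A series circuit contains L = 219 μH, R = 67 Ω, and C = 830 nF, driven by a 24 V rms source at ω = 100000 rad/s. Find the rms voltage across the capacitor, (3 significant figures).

X_L = ωL = 21.9 Ω
X_C = 1/(ωC) = 12.0 Ω
Net reactance X = X_L − X_C = 9.85 Ω
Z = 67.0 + j9.85 Ω
|Z| = √(67.0² + 9.85²) = 67.7 Ω
I = V/|Z| = 354 mA
V_C = I·|Z_C| = 0.354 × 12.0 = 4.27 V

4.27 V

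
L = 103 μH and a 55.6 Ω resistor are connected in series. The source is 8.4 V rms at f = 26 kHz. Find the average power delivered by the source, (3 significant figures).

ω = 2πf = 163400 rad/s
X_L = ωL = 16.8 Ω
Z = 55.6 + j16.8 Ω
|Z| = √(55.6² + 16.8²) = 58.1 Ω
∠Z = arctan(16.8/55.6) = 16.8°
I = V/|Z| = 145 mA
P = VI cos φ = 8.4 × 0.145 × cos(16.8°) = 1.16 W

1.16 W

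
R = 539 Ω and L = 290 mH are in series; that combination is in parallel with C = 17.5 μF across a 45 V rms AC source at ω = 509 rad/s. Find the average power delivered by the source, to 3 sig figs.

X_L = ωL = 148 Ω
X_C = 1/(ωC) = 112 Ω
Branch 1 (R+jX_L): Z₁ = 539 + j148 Ω, |Z₁| = 559 Ω
Branch 2 (−jX_C): Z₂ = −j112 Ω
Parallel: Z = Z₁Z₂/(Z₁+Z₂), |Z| = 116 Ω, ∠Z = -78.4°
I = V/|Z| = 387 mA
P = VI cos φ = 45 × 0.387 × cos(-78.4°) = 3.49 W

3.49 W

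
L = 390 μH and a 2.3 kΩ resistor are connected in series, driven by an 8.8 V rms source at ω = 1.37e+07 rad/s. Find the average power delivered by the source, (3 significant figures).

5.26 mW

X_L = ωL = 5340 Ω
Z = 2300 + j5340 Ω
|Z| = √(2300² + 5340²) = 5820 Ω
∠Z = arctan(5340/2300) = 66.7°
I = V/|Z| = 1.51 mA
P = VI cos φ = 8.8 × 0.00151 × cos(66.7°) = 5.26 mW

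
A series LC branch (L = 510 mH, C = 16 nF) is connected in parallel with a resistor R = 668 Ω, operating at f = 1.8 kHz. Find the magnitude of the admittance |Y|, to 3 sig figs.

4.40 mS

ω = 2πf = 11310 rad/s
X_L = ωL = 5770 Ω
X_C = 1/(ωC) = 5530 Ω
Branch 1: Z₁ = R = 668 Ω
Branch 2 (series LC): Z₂ = j(X_L − X_C) = j242 Ω
Parallel: Z = Z₁Z₂/(Z₁+Z₂), |Z| = 227 Ω, ∠Z = 70.1°
|Y| = 1/|Z| = 4.40 mS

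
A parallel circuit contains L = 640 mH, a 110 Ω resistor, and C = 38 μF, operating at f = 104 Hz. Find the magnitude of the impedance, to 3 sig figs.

ω = 2πf = 653.5 rad/s
X_L = ωL = 418 Ω
X_C = 1/(ωC) = 40.3 Ω
Parallel: admittances add. Y = 1/R + 1/(jωL) + jωC
Y = (0.00909 + j0.0224) S
|Y| = 0.0242 S → |Z| = 1/|Y| = 41.3 Ω, ∠Z = −∠Y = -67.9°

41.3 Ω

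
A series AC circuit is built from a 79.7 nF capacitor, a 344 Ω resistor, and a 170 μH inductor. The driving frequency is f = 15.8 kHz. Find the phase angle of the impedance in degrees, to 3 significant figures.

-17.7°

ω = 2πf = 99270 rad/s
X_L = ωL = 16.9 Ω
X_C = 1/(ωC) = 126 Ω
Net reactance X = X_L − X_C = -110 Ω
Z = 344 − j110 Ω
|Z| = √(344² + 110²) = 361 Ω
∠Z = arctan(-110/344) = -17.7°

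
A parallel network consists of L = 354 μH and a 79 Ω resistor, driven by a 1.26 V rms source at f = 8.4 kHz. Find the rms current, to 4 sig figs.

ω = 2πf = 52780 rad/s
X_L = ωL = 18.68 Ω
Parallel: admittances add. Y = 1/R + 1/(jωL)
Y = (0.01266 − j0.05352) S
|Y| = 0.05500 S → |Z| = 1/|Y| = 18.18 Ω, ∠Z = −∠Y = 76.69°
I = V/|Z| = 1.26/18.18 = 69.30 mA

69.30 mA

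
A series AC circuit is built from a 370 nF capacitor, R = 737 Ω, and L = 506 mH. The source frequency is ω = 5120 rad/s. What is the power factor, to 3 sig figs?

0.336

X_L = ωL = 2590 Ω
X_C = 1/(ωC) = 528 Ω
Net reactance X = X_L − X_C = 2060 Ω
Z = 737 + j2060 Ω
|Z| = √(737² + 2060²) = 2190 Ω
∠Z = arctan(2060/737) = 70.3°
cos φ = cos(70.3°) = 0.336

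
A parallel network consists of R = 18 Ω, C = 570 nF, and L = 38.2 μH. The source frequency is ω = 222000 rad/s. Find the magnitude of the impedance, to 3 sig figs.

17.8 Ω

X_L = ωL = 8.48 Ω
X_C = 1/(ωC) = 7.90 Ω
Parallel: admittances add. Y = 1/R + 1/(jωL) + jωC
Y = (0.0556 + j0.00862) S
|Y| = 0.0562 S → |Z| = 1/|Y| = 17.8 Ω, ∠Z = −∠Y = -8.82°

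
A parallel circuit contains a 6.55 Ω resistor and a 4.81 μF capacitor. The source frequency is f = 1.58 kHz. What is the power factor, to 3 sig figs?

ω = 2πf = 9927 rad/s
X_C = 1/(ωC) = 20.9 Ω
Parallel: admittances add. Y = 1/R + jωC
Y = (0.153 + j0.0478) S
|Y| = 0.160 S → |Z| = 1/|Y| = 6.25 Ω, ∠Z = −∠Y = -17.4°
cos φ = cos(-17.4°) = 0.954

0.954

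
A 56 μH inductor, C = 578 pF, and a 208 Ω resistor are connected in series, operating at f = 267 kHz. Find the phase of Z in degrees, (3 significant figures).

ω = 2πf = 1.678e+06 rad/s
X_L = ωL = 93.9 Ω
X_C = 1/(ωC) = 1030 Ω
Net reactance X = X_L − X_C = -937 Ω
Z = 208 − j937 Ω
|Z| = √(208² + 937²) = 960 Ω
∠Z = arctan(-937/208) = -77.5°

-77.5°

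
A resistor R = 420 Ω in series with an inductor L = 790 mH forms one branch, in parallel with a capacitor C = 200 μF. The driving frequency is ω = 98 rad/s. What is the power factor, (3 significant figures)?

X_L = ωL = 77.4 Ω
X_C = 1/(ωC) = 51.0 Ω
Branch 1 (R+jX_L): Z₁ = 420 + j77.4 Ω, |Z₁| = 427 Ω
Branch 2 (−jX_C): Z₂ = −j51.0 Ω
Parallel: Z = Z₁Z₂/(Z₁+Z₂), |Z| = 51.8 Ω, ∠Z = -83.2°
cos φ = cos(-83.2°) = 0.119

0.119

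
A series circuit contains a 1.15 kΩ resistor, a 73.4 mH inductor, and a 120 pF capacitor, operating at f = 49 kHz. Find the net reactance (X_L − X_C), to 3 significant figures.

-4470 Ω

ω = 2πf = 307900 rad/s
X_L = ωL = 22600 Ω
X_C = 1/(ωC) = 27100 Ω
X = 22600 − 27100 = -4470 Ω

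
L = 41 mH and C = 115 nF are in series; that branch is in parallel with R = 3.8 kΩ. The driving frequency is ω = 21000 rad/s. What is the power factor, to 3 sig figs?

X_L = ωL = 861 Ω
X_C = 1/(ωC) = 414 Ω
Branch 1: Z₁ = R = 3800 Ω
Branch 2 (series LC): Z₂ = j(X_L − X_C) = j447 Ω
Parallel: Z = Z₁Z₂/(Z₁+Z₂), |Z| = 444 Ω, ∠Z = 83.3°
cos φ = cos(83.3°) = 0.117

0.117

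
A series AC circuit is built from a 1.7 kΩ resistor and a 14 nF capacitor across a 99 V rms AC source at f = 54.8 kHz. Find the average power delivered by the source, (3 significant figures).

5.68 W

ω = 2πf = 344300 rad/s
X_C = 1/(ωC) = 207 Ω
Z = 1700 − j207 Ω
|Z| = √(1700² + 207²) = 1710 Ω
∠Z = arctan(-207/1700) = -6.96°
I = V/|Z| = 57.8 mA
P = VI cos φ = 99 × 0.0578 × cos(-6.96°) = 5.68 W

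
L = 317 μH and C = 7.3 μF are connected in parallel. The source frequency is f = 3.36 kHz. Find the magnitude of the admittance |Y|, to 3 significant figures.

4.69 mS

ω = 2πf = 21110 rad/s
X_L = ωL = 6.69 Ω
X_C = 1/(ωC) = 6.49 Ω
Parallel: admittances add. Y = 1/(jωL) + jωC
Y = (0 + j0.00469) S
|Y| = 0.00469 S → |Z| = 1/|Y| = 213 Ω, ∠Z = −∠Y = -90.0°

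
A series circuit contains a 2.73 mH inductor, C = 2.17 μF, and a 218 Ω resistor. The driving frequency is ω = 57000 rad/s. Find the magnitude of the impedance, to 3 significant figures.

263 Ω

X_L = ωL = 156 Ω
X_C = 1/(ωC) = 8.08 Ω
Net reactance X = X_L − X_C = 148 Ω
Z = 218 + j148 Ω
|Z| = √(218² + 148²) = 263 Ω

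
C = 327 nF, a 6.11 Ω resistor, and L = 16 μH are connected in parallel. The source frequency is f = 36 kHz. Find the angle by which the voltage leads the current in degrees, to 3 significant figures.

ω = 2πf = 226200 rad/s
X_L = ωL = 3.62 Ω
X_C = 1/(ωC) = 13.5 Ω
Parallel: admittances add. Y = 1/R + 1/(jωL) + jωC
Y = (0.164 − j0.202) S
|Y| = 0.260 S → |Z| = 1/|Y| = 3.84 Ω, ∠Z = −∠Y = 51.0°

51.0°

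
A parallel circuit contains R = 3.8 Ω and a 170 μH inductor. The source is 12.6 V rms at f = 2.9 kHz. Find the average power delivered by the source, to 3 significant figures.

ω = 2πf = 18220 rad/s
X_L = ωL = 3.10 Ω
Parallel: admittances add. Y = 1/R + 1/(jωL)
Y = (0.263 − j0.323) S
|Y| = 0.416 S → |Z| = 1/|Y| = 2.40 Ω, ∠Z = −∠Y = 50.8°
I = V/|Z| = 5.25 A
P = VI cos φ = 12.6 × 5.25 × cos(50.8°) = 41.8 W

41.8 W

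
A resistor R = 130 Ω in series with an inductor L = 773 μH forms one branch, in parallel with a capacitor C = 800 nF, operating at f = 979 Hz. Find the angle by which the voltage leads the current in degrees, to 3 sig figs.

ω = 2πf = 6151 rad/s
X_L = ωL = 4.75 Ω
X_C = 1/(ωC) = 203 Ω
Branch 1 (R+jX_L): Z₁ = 130 + j4.75 Ω, |Z₁| = 130 Ω
Branch 2 (−jX_C): Z₂ = −j203 Ω
Parallel: Z = Z₁Z₂/(Z₁+Z₂), |Z| = 111 Ω, ∠Z = -31.1°

-31.1°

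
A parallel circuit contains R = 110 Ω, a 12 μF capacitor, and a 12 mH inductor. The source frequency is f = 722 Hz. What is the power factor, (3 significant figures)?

ω = 2πf = 4536 rad/s
X_L = ωL = 54.4 Ω
X_C = 1/(ωC) = 18.4 Ω
Parallel: admittances add. Y = 1/R + 1/(jωL) + jωC
Y = (0.00909 + j0.0361) S
|Y| = 0.0372 S → |Z| = 1/|Y| = 26.9 Ω, ∠Z = −∠Y = -75.9°
cos φ = cos(-75.9°) = 0.244

0.244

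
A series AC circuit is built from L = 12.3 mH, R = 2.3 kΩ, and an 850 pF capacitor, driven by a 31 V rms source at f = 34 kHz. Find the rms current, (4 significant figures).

8.412 mA

ω = 2πf = 213600 rad/s
X_L = ωL = 2628 Ω
X_C = 1/(ωC) = 5507 Ω
Net reactance X = X_L − X_C = -2879 Ω
Z = 2300 − j2879 Ω
|Z| = √(2300² + 2879²) = 3685 Ω
I = V/|Z| = 31/3685 = 8.412 mA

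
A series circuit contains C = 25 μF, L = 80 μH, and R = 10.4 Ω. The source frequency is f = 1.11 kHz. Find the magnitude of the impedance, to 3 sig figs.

11.6 Ω

ω = 2πf = 6974 rad/s
X_L = ωL = 0.558 Ω
X_C = 1/(ωC) = 5.74 Ω
Net reactance X = X_L − X_C = -5.18 Ω
Z = 10.4 − j5.18 Ω
|Z| = √(10.4² + 5.18²) = 11.6 Ω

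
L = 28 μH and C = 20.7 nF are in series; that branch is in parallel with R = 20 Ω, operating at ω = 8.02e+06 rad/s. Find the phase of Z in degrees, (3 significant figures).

5.23°

X_L = ωL = 225 Ω
X_C = 1/(ωC) = 6.02 Ω
Branch 1: Z₁ = R = 20.0 Ω
Branch 2 (series LC): Z₂ = j(X_L − X_C) = j219 Ω
Parallel: Z = Z₁Z₂/(Z₁+Z₂), |Z| = 19.9 Ω, ∠Z = 5.23°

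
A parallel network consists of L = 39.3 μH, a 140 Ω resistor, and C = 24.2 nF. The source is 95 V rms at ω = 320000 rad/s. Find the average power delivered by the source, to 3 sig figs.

X_L = ωL = 12.6 Ω
X_C = 1/(ωC) = 129 Ω
Parallel: admittances add. Y = 1/R + 1/(jωL) + jωC
Y = (0.00714 − j0.0718) S
|Y| = 0.0721 S → |Z| = 1/|Y| = 13.9 Ω, ∠Z = −∠Y = 84.3°
I = V/|Z| = 6.85 A
P = VI cos φ = 95 × 6.85 × cos(84.3°) = 64.5 W

64.5 W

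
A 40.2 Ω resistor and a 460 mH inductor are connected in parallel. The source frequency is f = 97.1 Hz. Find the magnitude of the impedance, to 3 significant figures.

39.8 Ω

ω = 2πf = 610.1 rad/s
X_L = ωL = 281 Ω
Parallel: admittances add. Y = 1/R + 1/(jωL)
Y = (0.0249 − j0.00356) S
|Y| = 0.0251 S → |Z| = 1/|Y| = 39.8 Ω, ∠Z = −∠Y = 8.15°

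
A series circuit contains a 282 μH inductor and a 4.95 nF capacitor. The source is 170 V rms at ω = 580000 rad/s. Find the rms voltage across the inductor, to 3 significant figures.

X_L = ωL = 164 Ω
X_C = 1/(ωC) = 348 Ω
Net reactance X = X_L − X_C = -185 Ω
Z = − j185 Ω
|Z| = √(0² + 185²) = 185 Ω
I = V/|Z| = 920 mA
V_L = I·|Z_L| = 0.920 × 164 = 151 V

151 V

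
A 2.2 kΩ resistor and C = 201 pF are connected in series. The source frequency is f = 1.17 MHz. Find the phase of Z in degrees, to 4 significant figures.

ω = 2πf = 7.351e+06 rad/s
X_C = 1/(ωC) = 676.8 Ω
Z = 2200 − j676.8 Ω
|Z| = √(2200² + 676.8²) = 2302 Ω
∠Z = arctan(-676.8/2200) = -17.10°

-17.10°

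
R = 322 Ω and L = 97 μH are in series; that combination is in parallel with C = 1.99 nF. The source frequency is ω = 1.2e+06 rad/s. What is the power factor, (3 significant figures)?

0.892

X_L = ωL = 116 Ω
X_C = 1/(ωC) = 419 Ω
Branch 1 (R+jX_L): Z₁ = 322 + j116 Ω, |Z₁| = 342 Ω
Branch 2 (−jX_C): Z₂ = −j419 Ω
Parallel: Z = Z₁Z₂/(Z₁+Z₂), |Z| = 325 Ω, ∠Z = -26.9°
cos φ = cos(-26.9°) = 0.892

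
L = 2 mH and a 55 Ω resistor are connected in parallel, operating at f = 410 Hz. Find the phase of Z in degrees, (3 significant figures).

ω = 2πf = 2576 rad/s
X_L = ωL = 5.15 Ω
Parallel: admittances add. Y = 1/R + 1/(jωL)
Y = (0.0182 − j0.194) S
|Y| = 0.195 S → |Z| = 1/|Y| = 5.13 Ω, ∠Z = −∠Y = 84.6°

84.6°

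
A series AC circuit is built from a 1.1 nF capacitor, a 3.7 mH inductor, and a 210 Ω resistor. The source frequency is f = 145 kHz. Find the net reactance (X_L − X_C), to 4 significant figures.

2373 Ω

ω = 2πf = 911100 rad/s
X_L = ωL = 3371 Ω
X_C = 1/(ωC) = 997.8 Ω
X = 3371 − 997.8 = 2373 Ω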